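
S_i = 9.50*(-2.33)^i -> [9.5, -22.14, 51.57, -120.17, 279.99]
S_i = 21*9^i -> [21, 189, 1701, 15309, 137781]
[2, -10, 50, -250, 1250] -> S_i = 2*-5^i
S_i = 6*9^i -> [6, 54, 486, 4374, 39366]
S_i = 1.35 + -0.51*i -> [1.35, 0.84, 0.33, -0.18, -0.69]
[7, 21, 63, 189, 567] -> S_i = 7*3^i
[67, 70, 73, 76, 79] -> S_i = 67 + 3*i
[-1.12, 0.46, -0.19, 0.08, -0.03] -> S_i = -1.12*(-0.41)^i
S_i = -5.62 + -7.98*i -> [-5.62, -13.6, -21.58, -29.56, -37.54]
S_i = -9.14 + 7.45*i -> [-9.14, -1.69, 5.76, 13.21, 20.66]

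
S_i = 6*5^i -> [6, 30, 150, 750, 3750]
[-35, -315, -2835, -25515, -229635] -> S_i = -35*9^i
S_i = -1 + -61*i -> [-1, -62, -123, -184, -245]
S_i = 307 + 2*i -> [307, 309, 311, 313, 315]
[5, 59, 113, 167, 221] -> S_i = 5 + 54*i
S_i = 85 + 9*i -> [85, 94, 103, 112, 121]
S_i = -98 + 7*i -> [-98, -91, -84, -77, -70]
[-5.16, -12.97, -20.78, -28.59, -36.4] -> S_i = -5.16 + -7.81*i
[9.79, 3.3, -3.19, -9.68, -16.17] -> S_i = 9.79 + -6.49*i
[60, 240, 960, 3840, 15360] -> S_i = 60*4^i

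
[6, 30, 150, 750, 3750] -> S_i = 6*5^i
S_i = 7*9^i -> [7, 63, 567, 5103, 45927]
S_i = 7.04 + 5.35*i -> [7.04, 12.39, 17.74, 23.09, 28.44]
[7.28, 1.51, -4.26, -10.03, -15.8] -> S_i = 7.28 + -5.77*i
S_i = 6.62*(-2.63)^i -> [6.62, -17.41, 45.79, -120.43, 316.72]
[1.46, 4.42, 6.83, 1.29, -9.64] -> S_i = Random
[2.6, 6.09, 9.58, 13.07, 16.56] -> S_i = 2.60 + 3.49*i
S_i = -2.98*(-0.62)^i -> [-2.98, 1.85, -1.15, 0.71, -0.44]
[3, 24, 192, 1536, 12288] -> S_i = 3*8^i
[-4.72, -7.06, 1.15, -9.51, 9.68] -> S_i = Random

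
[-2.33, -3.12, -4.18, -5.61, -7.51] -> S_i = -2.33*1.34^i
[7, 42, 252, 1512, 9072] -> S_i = 7*6^i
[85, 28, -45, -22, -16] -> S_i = Random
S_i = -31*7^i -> [-31, -217, -1519, -10633, -74431]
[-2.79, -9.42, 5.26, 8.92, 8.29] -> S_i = Random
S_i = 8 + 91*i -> [8, 99, 190, 281, 372]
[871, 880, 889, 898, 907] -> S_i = 871 + 9*i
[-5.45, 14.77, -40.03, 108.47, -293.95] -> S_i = -5.45*(-2.71)^i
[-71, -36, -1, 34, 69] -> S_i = -71 + 35*i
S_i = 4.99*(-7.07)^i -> [4.99, -35.28, 249.42, -1763.43, 12467.47]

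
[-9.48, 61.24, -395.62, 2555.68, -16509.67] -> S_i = -9.48*(-6.46)^i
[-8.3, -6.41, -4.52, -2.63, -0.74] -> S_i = -8.30 + 1.89*i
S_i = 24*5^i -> [24, 120, 600, 3000, 15000]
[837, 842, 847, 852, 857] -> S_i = 837 + 5*i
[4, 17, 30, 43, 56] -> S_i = 4 + 13*i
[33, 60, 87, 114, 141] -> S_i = 33 + 27*i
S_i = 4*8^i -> [4, 32, 256, 2048, 16384]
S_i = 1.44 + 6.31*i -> [1.44, 7.75, 14.06, 20.37, 26.68]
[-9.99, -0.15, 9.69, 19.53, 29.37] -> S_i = -9.99 + 9.84*i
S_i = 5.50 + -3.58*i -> [5.5, 1.92, -1.66, -5.24, -8.82]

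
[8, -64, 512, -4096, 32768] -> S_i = 8*-8^i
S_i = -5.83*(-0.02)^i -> [-5.83, 0.12, -0.0, 0.0, -0.0]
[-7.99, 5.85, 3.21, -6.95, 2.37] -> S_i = Random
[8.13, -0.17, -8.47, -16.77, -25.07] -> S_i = 8.13 + -8.30*i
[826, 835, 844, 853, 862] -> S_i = 826 + 9*i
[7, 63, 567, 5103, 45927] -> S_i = 7*9^i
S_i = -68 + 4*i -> [-68, -64, -60, -56, -52]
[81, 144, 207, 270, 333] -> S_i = 81 + 63*i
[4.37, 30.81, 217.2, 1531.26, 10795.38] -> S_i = 4.37*7.05^i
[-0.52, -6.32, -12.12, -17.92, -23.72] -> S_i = -0.52 + -5.80*i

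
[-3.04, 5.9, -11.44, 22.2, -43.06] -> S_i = -3.04*(-1.94)^i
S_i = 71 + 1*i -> [71, 72, 73, 74, 75]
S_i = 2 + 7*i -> [2, 9, 16, 23, 30]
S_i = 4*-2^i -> [4, -8, 16, -32, 64]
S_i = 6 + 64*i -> [6, 70, 134, 198, 262]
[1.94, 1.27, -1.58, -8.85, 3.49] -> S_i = Random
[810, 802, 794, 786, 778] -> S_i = 810 + -8*i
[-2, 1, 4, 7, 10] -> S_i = -2 + 3*i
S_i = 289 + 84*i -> [289, 373, 457, 541, 625]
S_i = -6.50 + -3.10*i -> [-6.5, -9.6, -12.7, -15.8, -18.9]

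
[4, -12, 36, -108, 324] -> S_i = 4*-3^i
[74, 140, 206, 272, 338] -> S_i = 74 + 66*i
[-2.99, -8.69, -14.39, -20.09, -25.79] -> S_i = -2.99 + -5.70*i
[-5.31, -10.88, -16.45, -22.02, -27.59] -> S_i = -5.31 + -5.57*i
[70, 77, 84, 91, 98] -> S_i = 70 + 7*i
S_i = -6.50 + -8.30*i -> [-6.5, -14.8, -23.1, -31.4, -39.7]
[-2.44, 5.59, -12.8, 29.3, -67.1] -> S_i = -2.44*(-2.29)^i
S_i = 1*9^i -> [1, 9, 81, 729, 6561]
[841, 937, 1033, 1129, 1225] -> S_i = 841 + 96*i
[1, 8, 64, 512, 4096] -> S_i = 1*8^i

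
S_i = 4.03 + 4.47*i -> [4.03, 8.5, 12.97, 17.44, 21.91]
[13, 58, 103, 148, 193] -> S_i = 13 + 45*i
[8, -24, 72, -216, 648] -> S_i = 8*-3^i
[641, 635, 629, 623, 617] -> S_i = 641 + -6*i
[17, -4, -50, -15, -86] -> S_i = Random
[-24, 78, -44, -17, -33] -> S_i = Random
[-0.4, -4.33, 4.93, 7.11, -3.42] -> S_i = Random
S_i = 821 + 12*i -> [821, 833, 845, 857, 869]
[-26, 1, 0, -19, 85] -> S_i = Random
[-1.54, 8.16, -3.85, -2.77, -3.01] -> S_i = Random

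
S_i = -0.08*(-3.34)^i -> [-0.08, 0.27, -0.89, 2.98, -9.96]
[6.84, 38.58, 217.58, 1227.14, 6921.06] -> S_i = 6.84*5.64^i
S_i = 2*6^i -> [2, 12, 72, 432, 2592]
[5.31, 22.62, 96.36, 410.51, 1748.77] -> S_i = 5.31*4.26^i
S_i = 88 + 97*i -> [88, 185, 282, 379, 476]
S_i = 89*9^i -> [89, 801, 7209, 64881, 583929]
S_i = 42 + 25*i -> [42, 67, 92, 117, 142]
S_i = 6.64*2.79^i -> [6.64, 18.53, 51.69, 144.21, 402.33]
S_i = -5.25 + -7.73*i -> [-5.25, -12.98, -20.71, -28.44, -36.17]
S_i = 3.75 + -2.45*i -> [3.75, 1.3, -1.15, -3.6, -6.05]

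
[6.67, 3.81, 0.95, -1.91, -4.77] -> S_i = 6.67 + -2.86*i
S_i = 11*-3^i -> [11, -33, 99, -297, 891]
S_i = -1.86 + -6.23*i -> [-1.86, -8.09, -14.32, -20.55, -26.78]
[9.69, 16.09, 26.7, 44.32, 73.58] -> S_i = 9.69*1.66^i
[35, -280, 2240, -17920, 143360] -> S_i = 35*-8^i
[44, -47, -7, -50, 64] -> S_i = Random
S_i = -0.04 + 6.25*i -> [-0.04, 6.21, 12.46, 18.71, 24.96]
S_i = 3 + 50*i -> [3, 53, 103, 153, 203]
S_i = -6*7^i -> [-6, -42, -294, -2058, -14406]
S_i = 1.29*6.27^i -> [1.29, 8.09, 50.71, 317.97, 1993.7]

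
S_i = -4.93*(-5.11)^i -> [-4.93, 25.19, -128.73, 657.82, -3361.48]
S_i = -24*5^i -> [-24, -120, -600, -3000, -15000]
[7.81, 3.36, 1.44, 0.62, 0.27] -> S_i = 7.81*0.43^i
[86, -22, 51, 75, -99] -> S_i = Random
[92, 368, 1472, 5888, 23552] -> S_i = 92*4^i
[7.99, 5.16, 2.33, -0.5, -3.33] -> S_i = 7.99 + -2.83*i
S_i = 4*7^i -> [4, 28, 196, 1372, 9604]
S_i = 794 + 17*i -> [794, 811, 828, 845, 862]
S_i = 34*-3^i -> [34, -102, 306, -918, 2754]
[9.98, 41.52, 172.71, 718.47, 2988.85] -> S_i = 9.98*4.16^i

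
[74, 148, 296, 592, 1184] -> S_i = 74*2^i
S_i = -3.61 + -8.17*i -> [-3.61, -11.78, -19.95, -28.12, -36.29]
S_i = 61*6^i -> [61, 366, 2196, 13176, 79056]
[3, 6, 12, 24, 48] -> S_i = 3*2^i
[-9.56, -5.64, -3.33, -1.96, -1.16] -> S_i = -9.56*0.59^i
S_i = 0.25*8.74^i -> [0.25, 2.18, 19.1, 166.91, 1458.77]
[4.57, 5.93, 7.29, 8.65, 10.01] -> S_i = 4.57 + 1.36*i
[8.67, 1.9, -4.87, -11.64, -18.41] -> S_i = 8.67 + -6.77*i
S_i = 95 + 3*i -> [95, 98, 101, 104, 107]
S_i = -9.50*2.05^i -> [-9.5, -19.47, -39.92, -81.84, -167.78]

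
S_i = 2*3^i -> [2, 6, 18, 54, 162]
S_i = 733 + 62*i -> [733, 795, 857, 919, 981]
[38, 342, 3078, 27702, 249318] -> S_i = 38*9^i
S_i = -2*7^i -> [-2, -14, -98, -686, -4802]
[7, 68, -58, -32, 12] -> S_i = Random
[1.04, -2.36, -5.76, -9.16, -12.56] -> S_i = 1.04 + -3.40*i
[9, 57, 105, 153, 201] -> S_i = 9 + 48*i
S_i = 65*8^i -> [65, 520, 4160, 33280, 266240]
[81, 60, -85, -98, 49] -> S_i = Random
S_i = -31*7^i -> [-31, -217, -1519, -10633, -74431]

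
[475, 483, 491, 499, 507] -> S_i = 475 + 8*i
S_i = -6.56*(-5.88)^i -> [-6.56, 38.57, -226.81, 1333.63, -7841.75]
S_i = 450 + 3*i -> [450, 453, 456, 459, 462]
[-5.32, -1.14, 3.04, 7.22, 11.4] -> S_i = -5.32 + 4.18*i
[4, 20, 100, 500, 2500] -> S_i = 4*5^i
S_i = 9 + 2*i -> [9, 11, 13, 15, 17]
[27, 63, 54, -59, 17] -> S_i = Random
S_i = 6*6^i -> [6, 36, 216, 1296, 7776]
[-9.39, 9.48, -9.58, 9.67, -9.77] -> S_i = -9.39*(-1.01)^i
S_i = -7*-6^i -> [-7, 42, -252, 1512, -9072]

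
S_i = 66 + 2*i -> [66, 68, 70, 72, 74]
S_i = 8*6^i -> [8, 48, 288, 1728, 10368]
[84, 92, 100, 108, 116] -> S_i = 84 + 8*i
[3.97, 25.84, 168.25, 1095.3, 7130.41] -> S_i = 3.97*6.51^i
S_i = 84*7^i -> [84, 588, 4116, 28812, 201684]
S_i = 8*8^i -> [8, 64, 512, 4096, 32768]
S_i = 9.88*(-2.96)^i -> [9.88, -29.24, 86.56, -256.23, 758.44]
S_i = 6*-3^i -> [6, -18, 54, -162, 486]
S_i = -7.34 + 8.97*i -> [-7.34, 1.63, 10.6, 19.57, 28.54]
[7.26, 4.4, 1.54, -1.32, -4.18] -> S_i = 7.26 + -2.86*i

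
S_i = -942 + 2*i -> [-942, -940, -938, -936, -934]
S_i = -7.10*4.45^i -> [-7.1, -31.6, -140.6, -625.66, -2784.19]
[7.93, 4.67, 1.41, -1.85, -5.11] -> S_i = 7.93 + -3.26*i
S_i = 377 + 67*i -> [377, 444, 511, 578, 645]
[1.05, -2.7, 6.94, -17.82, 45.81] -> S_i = 1.05*(-2.57)^i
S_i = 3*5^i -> [3, 15, 75, 375, 1875]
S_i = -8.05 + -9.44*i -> [-8.05, -17.49, -26.93, -36.37, -45.81]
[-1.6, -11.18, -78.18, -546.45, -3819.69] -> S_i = -1.60*6.99^i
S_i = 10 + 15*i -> [10, 25, 40, 55, 70]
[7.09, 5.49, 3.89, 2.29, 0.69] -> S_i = 7.09 + -1.60*i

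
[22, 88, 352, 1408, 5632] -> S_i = 22*4^i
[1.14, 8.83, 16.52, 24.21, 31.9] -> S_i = 1.14 + 7.69*i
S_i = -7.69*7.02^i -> [-7.69, -53.98, -378.97, -2660.34, -18675.61]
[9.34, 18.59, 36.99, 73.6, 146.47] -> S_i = 9.34*1.99^i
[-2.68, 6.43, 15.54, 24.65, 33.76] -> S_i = -2.68 + 9.11*i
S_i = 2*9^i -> [2, 18, 162, 1458, 13122]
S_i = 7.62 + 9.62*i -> [7.62, 17.24, 26.86, 36.48, 46.1]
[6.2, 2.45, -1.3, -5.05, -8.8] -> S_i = 6.20 + -3.75*i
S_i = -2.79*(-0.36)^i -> [-2.79, 1.0, -0.36, 0.13, -0.05]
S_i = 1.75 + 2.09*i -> [1.75, 3.84, 5.93, 8.02, 10.11]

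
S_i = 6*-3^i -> [6, -18, 54, -162, 486]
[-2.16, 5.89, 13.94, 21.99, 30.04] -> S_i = -2.16 + 8.05*i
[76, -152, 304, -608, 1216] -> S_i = 76*-2^i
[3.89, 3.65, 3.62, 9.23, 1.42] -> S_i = Random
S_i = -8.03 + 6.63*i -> [-8.03, -1.4, 5.23, 11.86, 18.49]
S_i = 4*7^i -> [4, 28, 196, 1372, 9604]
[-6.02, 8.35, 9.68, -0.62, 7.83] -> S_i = Random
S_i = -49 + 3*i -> [-49, -46, -43, -40, -37]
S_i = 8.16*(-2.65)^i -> [8.16, -21.62, 57.3, -151.85, 402.41]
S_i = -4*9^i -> [-4, -36, -324, -2916, -26244]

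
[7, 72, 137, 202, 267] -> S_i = 7 + 65*i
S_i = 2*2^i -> [2, 4, 8, 16, 32]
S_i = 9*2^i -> [9, 18, 36, 72, 144]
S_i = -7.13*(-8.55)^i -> [-7.13, 60.96, -521.22, 4456.44, -38102.55]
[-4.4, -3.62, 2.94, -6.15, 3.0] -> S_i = Random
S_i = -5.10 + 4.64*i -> [-5.1, -0.46, 4.18, 8.82, 13.46]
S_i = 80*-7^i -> [80, -560, 3920, -27440, 192080]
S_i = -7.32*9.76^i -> [-7.32, -71.44, -697.29, -6805.51, -66421.76]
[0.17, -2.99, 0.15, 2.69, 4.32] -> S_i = Random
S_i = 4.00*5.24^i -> [4.0, 20.96, 109.83, 575.51, 3015.68]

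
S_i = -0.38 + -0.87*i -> [-0.38, -1.25, -2.12, -2.99, -3.86]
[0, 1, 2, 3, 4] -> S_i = 0 + 1*i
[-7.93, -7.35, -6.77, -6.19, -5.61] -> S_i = -7.93 + 0.58*i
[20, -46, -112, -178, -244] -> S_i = 20 + -66*i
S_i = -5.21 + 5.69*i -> [-5.21, 0.48, 6.17, 11.86, 17.55]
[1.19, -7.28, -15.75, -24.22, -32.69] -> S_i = 1.19 + -8.47*i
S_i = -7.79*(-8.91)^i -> [-7.79, 69.41, -618.43, 5510.24, -49096.24]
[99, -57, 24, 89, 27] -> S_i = Random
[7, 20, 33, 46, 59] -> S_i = 7 + 13*i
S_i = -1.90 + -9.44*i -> [-1.9, -11.34, -20.78, -30.22, -39.66]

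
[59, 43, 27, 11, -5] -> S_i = 59 + -16*i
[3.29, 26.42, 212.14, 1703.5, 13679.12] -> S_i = 3.29*8.03^i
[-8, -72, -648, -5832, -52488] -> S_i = -8*9^i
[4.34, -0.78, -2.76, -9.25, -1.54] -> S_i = Random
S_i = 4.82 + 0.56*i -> [4.82, 5.38, 5.94, 6.5, 7.06]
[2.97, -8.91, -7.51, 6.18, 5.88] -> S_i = Random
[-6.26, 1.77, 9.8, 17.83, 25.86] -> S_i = -6.26 + 8.03*i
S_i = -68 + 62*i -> [-68, -6, 56, 118, 180]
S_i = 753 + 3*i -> [753, 756, 759, 762, 765]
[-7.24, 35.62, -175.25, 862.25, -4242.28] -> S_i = -7.24*(-4.92)^i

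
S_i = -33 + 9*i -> [-33, -24, -15, -6, 3]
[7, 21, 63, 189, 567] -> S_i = 7*3^i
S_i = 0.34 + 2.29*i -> [0.34, 2.63, 4.92, 7.21, 9.5]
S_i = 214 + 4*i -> [214, 218, 222, 226, 230]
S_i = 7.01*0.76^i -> [7.01, 5.33, 4.05, 3.08, 2.34]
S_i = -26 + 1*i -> [-26, -25, -24, -23, -22]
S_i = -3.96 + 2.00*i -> [-3.96, -1.96, 0.04, 2.04, 4.04]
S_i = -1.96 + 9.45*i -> [-1.96, 7.49, 16.94, 26.39, 35.84]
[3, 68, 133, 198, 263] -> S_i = 3 + 65*i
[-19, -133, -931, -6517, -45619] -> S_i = -19*7^i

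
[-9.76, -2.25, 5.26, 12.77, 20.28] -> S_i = -9.76 + 7.51*i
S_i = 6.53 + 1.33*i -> [6.53, 7.86, 9.19, 10.52, 11.85]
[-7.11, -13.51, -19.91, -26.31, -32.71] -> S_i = -7.11 + -6.40*i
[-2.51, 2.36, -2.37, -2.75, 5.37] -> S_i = Random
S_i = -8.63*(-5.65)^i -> [-8.63, 48.76, -275.49, 1556.53, -8794.37]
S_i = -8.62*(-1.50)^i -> [-8.62, 12.93, -19.4, 29.09, -43.64]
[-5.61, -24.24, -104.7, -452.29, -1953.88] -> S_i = -5.61*4.32^i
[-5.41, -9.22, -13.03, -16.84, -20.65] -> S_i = -5.41 + -3.81*i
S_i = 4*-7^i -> [4, -28, 196, -1372, 9604]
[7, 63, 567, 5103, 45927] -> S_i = 7*9^i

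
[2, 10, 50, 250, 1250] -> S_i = 2*5^i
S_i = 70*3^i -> [70, 210, 630, 1890, 5670]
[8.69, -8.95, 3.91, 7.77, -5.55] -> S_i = Random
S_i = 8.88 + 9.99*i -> [8.88, 18.87, 28.86, 38.85, 48.84]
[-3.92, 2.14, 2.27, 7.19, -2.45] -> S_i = Random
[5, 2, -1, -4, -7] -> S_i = 5 + -3*i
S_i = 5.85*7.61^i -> [5.85, 44.52, 338.79, 2578.16, 19619.8]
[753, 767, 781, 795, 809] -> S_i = 753 + 14*i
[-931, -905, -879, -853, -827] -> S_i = -931 + 26*i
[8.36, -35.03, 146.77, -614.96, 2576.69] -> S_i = 8.36*(-4.19)^i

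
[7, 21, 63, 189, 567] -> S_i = 7*3^i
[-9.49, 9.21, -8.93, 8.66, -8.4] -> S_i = -9.49*(-0.97)^i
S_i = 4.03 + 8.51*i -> [4.03, 12.54, 21.05, 29.56, 38.07]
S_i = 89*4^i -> [89, 356, 1424, 5696, 22784]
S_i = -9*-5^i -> [-9, 45, -225, 1125, -5625]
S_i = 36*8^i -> [36, 288, 2304, 18432, 147456]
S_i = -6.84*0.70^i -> [-6.84, -4.79, -3.35, -2.35, -1.64]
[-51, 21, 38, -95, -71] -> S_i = Random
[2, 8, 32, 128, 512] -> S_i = 2*4^i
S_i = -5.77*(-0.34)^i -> [-5.77, 1.96, -0.67, 0.23, -0.08]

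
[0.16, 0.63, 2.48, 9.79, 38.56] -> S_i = 0.16*3.94^i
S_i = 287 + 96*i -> [287, 383, 479, 575, 671]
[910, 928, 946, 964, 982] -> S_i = 910 + 18*i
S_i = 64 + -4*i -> [64, 60, 56, 52, 48]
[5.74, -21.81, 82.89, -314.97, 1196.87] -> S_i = 5.74*(-3.80)^i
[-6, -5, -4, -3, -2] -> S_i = -6 + 1*i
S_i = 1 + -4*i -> [1, -3, -7, -11, -15]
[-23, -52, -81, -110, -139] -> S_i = -23 + -29*i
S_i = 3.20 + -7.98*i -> [3.2, -4.78, -12.76, -20.74, -28.72]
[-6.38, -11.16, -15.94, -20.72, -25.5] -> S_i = -6.38 + -4.78*i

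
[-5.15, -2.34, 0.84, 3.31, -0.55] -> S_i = Random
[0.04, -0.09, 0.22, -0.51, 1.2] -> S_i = 0.04*(-2.34)^i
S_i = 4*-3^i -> [4, -12, 36, -108, 324]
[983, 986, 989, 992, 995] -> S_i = 983 + 3*i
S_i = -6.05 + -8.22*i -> [-6.05, -14.27, -22.49, -30.71, -38.93]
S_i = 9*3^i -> [9, 27, 81, 243, 729]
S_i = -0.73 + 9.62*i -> [-0.73, 8.89, 18.51, 28.13, 37.75]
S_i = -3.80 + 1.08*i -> [-3.8, -2.72, -1.64, -0.56, 0.52]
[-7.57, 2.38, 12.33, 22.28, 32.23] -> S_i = -7.57 + 9.95*i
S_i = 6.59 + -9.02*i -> [6.59, -2.43, -11.45, -20.47, -29.49]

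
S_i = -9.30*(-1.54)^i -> [-9.3, 14.32, -22.06, 33.97, -52.31]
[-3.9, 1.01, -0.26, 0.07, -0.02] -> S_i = -3.90*(-0.26)^i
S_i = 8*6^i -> [8, 48, 288, 1728, 10368]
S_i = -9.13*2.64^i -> [-9.13, -24.1, -63.63, -167.99, -443.49]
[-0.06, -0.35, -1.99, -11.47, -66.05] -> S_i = -0.06*5.76^i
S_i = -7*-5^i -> [-7, 35, -175, 875, -4375]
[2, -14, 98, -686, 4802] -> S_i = 2*-7^i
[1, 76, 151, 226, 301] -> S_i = 1 + 75*i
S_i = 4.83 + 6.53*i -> [4.83, 11.36, 17.89, 24.42, 30.95]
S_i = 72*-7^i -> [72, -504, 3528, -24696, 172872]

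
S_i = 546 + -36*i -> [546, 510, 474, 438, 402]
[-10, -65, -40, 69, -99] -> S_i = Random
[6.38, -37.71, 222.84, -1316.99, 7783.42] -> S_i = 6.38*(-5.91)^i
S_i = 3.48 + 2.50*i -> [3.48, 5.98, 8.48, 10.98, 13.48]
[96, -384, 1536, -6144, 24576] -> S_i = 96*-4^i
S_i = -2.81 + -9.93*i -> [-2.81, -12.74, -22.67, -32.6, -42.53]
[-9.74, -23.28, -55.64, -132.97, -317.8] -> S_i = -9.74*2.39^i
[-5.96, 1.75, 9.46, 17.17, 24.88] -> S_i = -5.96 + 7.71*i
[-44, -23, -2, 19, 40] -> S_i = -44 + 21*i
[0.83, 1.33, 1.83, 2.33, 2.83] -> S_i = 0.83 + 0.50*i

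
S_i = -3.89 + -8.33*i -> [-3.89, -12.22, -20.55, -28.88, -37.21]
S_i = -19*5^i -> [-19, -95, -475, -2375, -11875]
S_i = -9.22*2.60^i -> [-9.22, -23.97, -62.33, -162.05, -421.33]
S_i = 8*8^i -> [8, 64, 512, 4096, 32768]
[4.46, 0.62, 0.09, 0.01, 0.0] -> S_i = 4.46*0.14^i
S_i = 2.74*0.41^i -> [2.74, 1.12, 0.46, 0.19, 0.08]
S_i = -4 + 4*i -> [-4, 0, 4, 8, 12]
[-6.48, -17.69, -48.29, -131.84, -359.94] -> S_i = -6.48*2.73^i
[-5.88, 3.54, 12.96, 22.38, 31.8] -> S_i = -5.88 + 9.42*i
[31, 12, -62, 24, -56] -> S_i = Random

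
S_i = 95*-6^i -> [95, -570, 3420, -20520, 123120]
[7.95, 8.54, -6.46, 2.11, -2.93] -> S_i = Random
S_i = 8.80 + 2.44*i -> [8.8, 11.24, 13.68, 16.12, 18.56]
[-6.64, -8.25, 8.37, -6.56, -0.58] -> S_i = Random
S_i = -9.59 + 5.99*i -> [-9.59, -3.6, 2.39, 8.38, 14.37]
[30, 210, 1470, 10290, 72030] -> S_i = 30*7^i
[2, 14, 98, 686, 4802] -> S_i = 2*7^i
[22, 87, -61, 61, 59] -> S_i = Random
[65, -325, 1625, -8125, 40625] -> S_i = 65*-5^i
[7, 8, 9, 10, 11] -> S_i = 7 + 1*i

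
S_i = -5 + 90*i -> [-5, 85, 175, 265, 355]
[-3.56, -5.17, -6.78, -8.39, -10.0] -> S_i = -3.56 + -1.61*i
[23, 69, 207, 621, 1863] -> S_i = 23*3^i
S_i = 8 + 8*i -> [8, 16, 24, 32, 40]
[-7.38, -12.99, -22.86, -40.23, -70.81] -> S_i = -7.38*1.76^i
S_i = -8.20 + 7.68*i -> [-8.2, -0.52, 7.16, 14.84, 22.52]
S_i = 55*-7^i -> [55, -385, 2695, -18865, 132055]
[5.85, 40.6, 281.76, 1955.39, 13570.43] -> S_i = 5.85*6.94^i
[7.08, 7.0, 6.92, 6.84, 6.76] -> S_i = 7.08 + -0.08*i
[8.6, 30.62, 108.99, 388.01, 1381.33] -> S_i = 8.60*3.56^i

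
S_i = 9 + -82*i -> [9, -73, -155, -237, -319]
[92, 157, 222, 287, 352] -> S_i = 92 + 65*i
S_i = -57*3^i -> [-57, -171, -513, -1539, -4617]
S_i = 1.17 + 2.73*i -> [1.17, 3.9, 6.63, 9.36, 12.09]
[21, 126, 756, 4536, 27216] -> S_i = 21*6^i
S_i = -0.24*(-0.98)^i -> [-0.24, 0.24, -0.23, 0.23, -0.22]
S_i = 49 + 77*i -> [49, 126, 203, 280, 357]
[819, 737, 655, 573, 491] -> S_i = 819 + -82*i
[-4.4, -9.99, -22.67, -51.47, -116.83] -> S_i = -4.40*2.27^i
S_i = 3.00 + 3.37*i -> [3.0, 6.37, 9.74, 13.11, 16.48]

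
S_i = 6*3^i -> [6, 18, 54, 162, 486]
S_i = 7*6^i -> [7, 42, 252, 1512, 9072]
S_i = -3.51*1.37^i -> [-3.51, -4.81, -6.59, -9.03, -12.36]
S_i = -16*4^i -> [-16, -64, -256, -1024, -4096]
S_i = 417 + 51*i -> [417, 468, 519, 570, 621]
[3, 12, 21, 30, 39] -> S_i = 3 + 9*i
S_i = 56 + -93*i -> [56, -37, -130, -223, -316]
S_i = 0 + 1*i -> [0, 1, 2, 3, 4]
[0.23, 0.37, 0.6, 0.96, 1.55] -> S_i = 0.23*1.61^i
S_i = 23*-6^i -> [23, -138, 828, -4968, 29808]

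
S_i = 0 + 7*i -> [0, 7, 14, 21, 28]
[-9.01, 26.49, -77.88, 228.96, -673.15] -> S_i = -9.01*(-2.94)^i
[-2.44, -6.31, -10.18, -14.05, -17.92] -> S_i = -2.44 + -3.87*i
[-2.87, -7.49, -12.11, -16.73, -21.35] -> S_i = -2.87 + -4.62*i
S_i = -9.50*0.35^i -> [-9.5, -3.32, -1.16, -0.41, -0.14]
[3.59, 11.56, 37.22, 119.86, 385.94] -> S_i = 3.59*3.22^i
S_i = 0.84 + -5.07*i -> [0.84, -4.23, -9.3, -14.37, -19.44]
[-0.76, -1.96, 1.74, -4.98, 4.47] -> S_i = Random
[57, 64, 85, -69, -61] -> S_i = Random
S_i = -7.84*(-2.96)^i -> [-7.84, 23.21, -68.69, 203.33, -601.84]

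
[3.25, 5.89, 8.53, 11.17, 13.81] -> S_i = 3.25 + 2.64*i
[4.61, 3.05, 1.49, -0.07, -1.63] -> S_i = 4.61 + -1.56*i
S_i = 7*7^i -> [7, 49, 343, 2401, 16807]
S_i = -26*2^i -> [-26, -52, -104, -208, -416]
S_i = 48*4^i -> [48, 192, 768, 3072, 12288]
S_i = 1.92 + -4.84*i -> [1.92, -2.92, -7.76, -12.6, -17.44]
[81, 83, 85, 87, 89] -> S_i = 81 + 2*i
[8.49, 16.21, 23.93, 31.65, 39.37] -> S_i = 8.49 + 7.72*i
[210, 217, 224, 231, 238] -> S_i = 210 + 7*i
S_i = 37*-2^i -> [37, -74, 148, -296, 592]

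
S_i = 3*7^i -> [3, 21, 147, 1029, 7203]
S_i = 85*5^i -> [85, 425, 2125, 10625, 53125]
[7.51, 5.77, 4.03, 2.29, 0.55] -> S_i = 7.51 + -1.74*i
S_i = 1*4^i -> [1, 4, 16, 64, 256]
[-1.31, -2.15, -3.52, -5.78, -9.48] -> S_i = -1.31*1.64^i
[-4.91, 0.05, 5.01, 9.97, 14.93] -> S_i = -4.91 + 4.96*i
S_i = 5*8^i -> [5, 40, 320, 2560, 20480]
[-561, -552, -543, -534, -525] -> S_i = -561 + 9*i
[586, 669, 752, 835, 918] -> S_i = 586 + 83*i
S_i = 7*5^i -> [7, 35, 175, 875, 4375]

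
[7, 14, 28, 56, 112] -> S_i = 7*2^i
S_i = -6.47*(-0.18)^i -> [-6.47, 1.16, -0.21, 0.04, -0.01]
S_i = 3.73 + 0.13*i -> [3.73, 3.86, 3.99, 4.12, 4.25]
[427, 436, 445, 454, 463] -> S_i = 427 + 9*i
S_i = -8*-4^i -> [-8, 32, -128, 512, -2048]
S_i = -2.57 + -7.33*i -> [-2.57, -9.9, -17.23, -24.56, -31.89]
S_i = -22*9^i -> [-22, -198, -1782, -16038, -144342]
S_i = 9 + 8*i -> [9, 17, 25, 33, 41]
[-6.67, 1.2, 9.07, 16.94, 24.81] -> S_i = -6.67 + 7.87*i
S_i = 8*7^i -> [8, 56, 392, 2744, 19208]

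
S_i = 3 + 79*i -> [3, 82, 161, 240, 319]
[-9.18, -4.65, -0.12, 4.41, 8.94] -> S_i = -9.18 + 4.53*i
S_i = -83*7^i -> [-83, -581, -4067, -28469, -199283]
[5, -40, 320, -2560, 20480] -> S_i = 5*-8^i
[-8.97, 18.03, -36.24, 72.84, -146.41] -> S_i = -8.97*(-2.01)^i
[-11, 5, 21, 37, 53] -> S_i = -11 + 16*i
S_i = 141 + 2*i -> [141, 143, 145, 147, 149]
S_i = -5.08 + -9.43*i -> [-5.08, -14.51, -23.94, -33.37, -42.8]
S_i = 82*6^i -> [82, 492, 2952, 17712, 106272]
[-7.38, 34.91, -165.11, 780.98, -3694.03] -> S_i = -7.38*(-4.73)^i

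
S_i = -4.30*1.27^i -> [-4.3, -5.46, -6.94, -8.81, -11.19]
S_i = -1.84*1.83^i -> [-1.84, -3.37, -6.16, -11.28, -20.64]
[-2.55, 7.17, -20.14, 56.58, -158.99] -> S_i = -2.55*(-2.81)^i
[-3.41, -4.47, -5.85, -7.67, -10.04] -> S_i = -3.41*1.31^i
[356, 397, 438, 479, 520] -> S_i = 356 + 41*i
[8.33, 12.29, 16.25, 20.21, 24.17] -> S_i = 8.33 + 3.96*i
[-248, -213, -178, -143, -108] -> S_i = -248 + 35*i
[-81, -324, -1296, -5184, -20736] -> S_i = -81*4^i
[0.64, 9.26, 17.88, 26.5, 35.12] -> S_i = 0.64 + 8.62*i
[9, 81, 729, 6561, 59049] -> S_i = 9*9^i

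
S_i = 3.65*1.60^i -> [3.65, 5.84, 9.34, 14.95, 23.92]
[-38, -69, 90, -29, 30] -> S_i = Random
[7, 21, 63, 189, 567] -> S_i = 7*3^i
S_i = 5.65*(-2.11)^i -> [5.65, -11.92, 25.15, -53.08, 111.99]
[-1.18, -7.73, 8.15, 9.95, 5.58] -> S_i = Random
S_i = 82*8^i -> [82, 656, 5248, 41984, 335872]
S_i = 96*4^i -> [96, 384, 1536, 6144, 24576]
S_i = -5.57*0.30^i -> [-5.57, -1.67, -0.5, -0.15, -0.05]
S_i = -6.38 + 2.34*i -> [-6.38, -4.04, -1.7, 0.64, 2.98]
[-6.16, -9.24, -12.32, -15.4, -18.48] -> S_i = -6.16 + -3.08*i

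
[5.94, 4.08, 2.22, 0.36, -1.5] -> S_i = 5.94 + -1.86*i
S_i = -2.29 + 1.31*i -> [-2.29, -0.98, 0.33, 1.64, 2.95]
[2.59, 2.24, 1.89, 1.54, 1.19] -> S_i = 2.59 + -0.35*i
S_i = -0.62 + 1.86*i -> [-0.62, 1.24, 3.1, 4.96, 6.82]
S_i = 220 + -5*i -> [220, 215, 210, 205, 200]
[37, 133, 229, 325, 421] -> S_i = 37 + 96*i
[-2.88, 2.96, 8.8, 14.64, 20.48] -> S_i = -2.88 + 5.84*i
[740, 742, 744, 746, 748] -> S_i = 740 + 2*i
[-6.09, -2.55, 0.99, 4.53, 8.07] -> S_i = -6.09 + 3.54*i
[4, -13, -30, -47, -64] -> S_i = 4 + -17*i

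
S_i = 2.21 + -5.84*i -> [2.21, -3.63, -9.47, -15.31, -21.15]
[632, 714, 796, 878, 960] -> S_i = 632 + 82*i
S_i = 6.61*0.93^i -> [6.61, 6.15, 5.72, 5.32, 4.94]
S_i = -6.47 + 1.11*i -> [-6.47, -5.36, -4.25, -3.14, -2.03]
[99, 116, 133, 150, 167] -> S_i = 99 + 17*i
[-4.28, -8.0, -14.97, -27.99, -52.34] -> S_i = -4.28*1.87^i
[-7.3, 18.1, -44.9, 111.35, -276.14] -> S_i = -7.30*(-2.48)^i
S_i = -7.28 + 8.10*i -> [-7.28, 0.82, 8.92, 17.02, 25.12]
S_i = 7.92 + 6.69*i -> [7.92, 14.61, 21.3, 27.99, 34.68]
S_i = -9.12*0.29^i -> [-9.12, -2.64, -0.77, -0.22, -0.06]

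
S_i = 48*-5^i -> [48, -240, 1200, -6000, 30000]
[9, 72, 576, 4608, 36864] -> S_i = 9*8^i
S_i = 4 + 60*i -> [4, 64, 124, 184, 244]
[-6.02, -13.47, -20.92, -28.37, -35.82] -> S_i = -6.02 + -7.45*i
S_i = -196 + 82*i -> [-196, -114, -32, 50, 132]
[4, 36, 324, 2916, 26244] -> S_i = 4*9^i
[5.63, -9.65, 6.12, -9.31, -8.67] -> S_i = Random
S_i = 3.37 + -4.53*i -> [3.37, -1.16, -5.69, -10.22, -14.75]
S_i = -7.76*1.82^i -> [-7.76, -14.12, -25.7, -46.78, -85.14]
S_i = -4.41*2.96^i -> [-4.41, -13.05, -38.64, -114.37, -338.54]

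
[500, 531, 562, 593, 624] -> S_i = 500 + 31*i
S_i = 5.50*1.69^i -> [5.5, 9.3, 15.71, 26.55, 44.87]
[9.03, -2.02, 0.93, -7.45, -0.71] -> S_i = Random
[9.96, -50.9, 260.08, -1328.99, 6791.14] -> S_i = 9.96*(-5.11)^i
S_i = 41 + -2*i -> [41, 39, 37, 35, 33]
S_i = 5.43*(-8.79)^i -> [5.43, -47.73, 419.54, -3687.79, 32415.69]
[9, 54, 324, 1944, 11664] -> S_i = 9*6^i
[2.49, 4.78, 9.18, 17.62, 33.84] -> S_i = 2.49*1.92^i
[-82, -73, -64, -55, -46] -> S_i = -82 + 9*i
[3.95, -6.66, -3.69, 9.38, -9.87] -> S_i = Random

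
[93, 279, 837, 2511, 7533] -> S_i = 93*3^i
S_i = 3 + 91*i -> [3, 94, 185, 276, 367]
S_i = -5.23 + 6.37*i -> [-5.23, 1.14, 7.51, 13.88, 20.25]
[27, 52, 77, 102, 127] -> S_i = 27 + 25*i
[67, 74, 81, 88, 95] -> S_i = 67 + 7*i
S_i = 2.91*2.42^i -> [2.91, 7.04, 17.04, 41.24, 99.81]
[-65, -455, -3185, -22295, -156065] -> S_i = -65*7^i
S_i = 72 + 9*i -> [72, 81, 90, 99, 108]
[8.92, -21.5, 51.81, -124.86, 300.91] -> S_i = 8.92*(-2.41)^i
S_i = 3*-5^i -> [3, -15, 75, -375, 1875]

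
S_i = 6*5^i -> [6, 30, 150, 750, 3750]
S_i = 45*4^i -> [45, 180, 720, 2880, 11520]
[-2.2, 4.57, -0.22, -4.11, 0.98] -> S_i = Random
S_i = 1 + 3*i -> [1, 4, 7, 10, 13]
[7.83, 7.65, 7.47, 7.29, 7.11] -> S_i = 7.83 + -0.18*i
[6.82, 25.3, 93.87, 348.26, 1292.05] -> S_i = 6.82*3.71^i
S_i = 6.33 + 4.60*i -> [6.33, 10.93, 15.53, 20.13, 24.73]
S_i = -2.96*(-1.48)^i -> [-2.96, 4.38, -6.48, 9.6, -14.2]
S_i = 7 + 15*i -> [7, 22, 37, 52, 67]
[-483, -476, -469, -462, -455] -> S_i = -483 + 7*i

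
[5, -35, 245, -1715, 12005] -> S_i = 5*-7^i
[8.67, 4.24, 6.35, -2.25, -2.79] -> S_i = Random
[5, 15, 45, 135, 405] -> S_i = 5*3^i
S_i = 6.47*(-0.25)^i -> [6.47, -1.62, 0.4, -0.1, 0.03]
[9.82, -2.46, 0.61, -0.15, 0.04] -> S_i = 9.82*(-0.25)^i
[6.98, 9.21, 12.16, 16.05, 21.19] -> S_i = 6.98*1.32^i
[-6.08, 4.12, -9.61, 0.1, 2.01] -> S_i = Random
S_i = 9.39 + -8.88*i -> [9.39, 0.51, -8.37, -17.25, -26.13]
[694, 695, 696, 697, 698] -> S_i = 694 + 1*i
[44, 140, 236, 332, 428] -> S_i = 44 + 96*i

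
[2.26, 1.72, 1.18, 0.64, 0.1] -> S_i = 2.26 + -0.54*i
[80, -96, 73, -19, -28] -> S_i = Random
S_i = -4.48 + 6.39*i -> [-4.48, 1.91, 8.3, 14.69, 21.08]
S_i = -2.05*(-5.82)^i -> [-2.05, 11.93, -69.44, 404.13, -2352.05]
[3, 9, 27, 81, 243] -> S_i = 3*3^i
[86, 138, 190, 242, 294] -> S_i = 86 + 52*i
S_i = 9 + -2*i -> [9, 7, 5, 3, 1]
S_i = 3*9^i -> [3, 27, 243, 2187, 19683]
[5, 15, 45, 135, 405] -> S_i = 5*3^i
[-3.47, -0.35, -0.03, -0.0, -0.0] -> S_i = -3.47*0.10^i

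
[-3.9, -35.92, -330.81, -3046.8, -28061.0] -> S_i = -3.90*9.21^i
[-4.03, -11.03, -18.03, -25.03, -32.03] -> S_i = -4.03 + -7.00*i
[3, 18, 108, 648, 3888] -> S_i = 3*6^i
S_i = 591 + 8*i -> [591, 599, 607, 615, 623]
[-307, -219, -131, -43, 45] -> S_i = -307 + 88*i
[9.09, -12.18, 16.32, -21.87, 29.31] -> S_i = 9.09*(-1.34)^i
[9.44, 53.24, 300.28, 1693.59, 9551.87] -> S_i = 9.44*5.64^i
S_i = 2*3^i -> [2, 6, 18, 54, 162]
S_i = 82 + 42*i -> [82, 124, 166, 208, 250]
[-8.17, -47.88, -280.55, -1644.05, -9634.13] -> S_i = -8.17*5.86^i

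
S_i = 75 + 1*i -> [75, 76, 77, 78, 79]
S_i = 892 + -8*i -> [892, 884, 876, 868, 860]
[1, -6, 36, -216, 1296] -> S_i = 1*-6^i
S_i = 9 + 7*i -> [9, 16, 23, 30, 37]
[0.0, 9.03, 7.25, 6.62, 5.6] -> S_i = Random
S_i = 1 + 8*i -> [1, 9, 17, 25, 33]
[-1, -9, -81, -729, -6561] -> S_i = -1*9^i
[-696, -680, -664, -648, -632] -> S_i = -696 + 16*i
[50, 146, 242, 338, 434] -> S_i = 50 + 96*i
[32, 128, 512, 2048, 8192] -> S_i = 32*4^i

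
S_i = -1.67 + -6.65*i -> [-1.67, -8.32, -14.97, -21.62, -28.27]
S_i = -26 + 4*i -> [-26, -22, -18, -14, -10]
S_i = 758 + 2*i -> [758, 760, 762, 764, 766]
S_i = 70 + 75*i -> [70, 145, 220, 295, 370]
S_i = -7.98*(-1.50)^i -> [-7.98, 11.97, -17.96, 26.93, -40.4]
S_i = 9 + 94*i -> [9, 103, 197, 291, 385]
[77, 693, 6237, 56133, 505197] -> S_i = 77*9^i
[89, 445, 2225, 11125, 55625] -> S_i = 89*5^i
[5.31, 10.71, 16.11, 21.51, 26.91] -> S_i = 5.31 + 5.40*i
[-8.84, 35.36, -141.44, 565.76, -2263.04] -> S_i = -8.84*(-4.00)^i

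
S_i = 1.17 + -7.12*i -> [1.17, -5.95, -13.07, -20.19, -27.31]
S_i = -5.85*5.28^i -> [-5.85, -30.89, -163.09, -861.11, -4546.65]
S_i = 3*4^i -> [3, 12, 48, 192, 768]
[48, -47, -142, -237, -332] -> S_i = 48 + -95*i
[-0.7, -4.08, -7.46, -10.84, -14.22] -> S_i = -0.70 + -3.38*i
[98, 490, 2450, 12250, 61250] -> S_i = 98*5^i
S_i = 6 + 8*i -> [6, 14, 22, 30, 38]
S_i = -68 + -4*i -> [-68, -72, -76, -80, -84]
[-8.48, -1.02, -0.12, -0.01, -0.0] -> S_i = -8.48*0.12^i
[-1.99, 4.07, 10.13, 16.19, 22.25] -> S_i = -1.99 + 6.06*i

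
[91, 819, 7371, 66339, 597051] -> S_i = 91*9^i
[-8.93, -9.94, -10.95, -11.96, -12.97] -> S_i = -8.93 + -1.01*i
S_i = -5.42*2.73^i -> [-5.42, -14.8, -40.39, -110.28, -301.06]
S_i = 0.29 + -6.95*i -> [0.29, -6.66, -13.61, -20.56, -27.51]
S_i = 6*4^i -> [6, 24, 96, 384, 1536]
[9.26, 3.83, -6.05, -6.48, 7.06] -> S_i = Random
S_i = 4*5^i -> [4, 20, 100, 500, 2500]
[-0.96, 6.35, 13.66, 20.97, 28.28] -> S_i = -0.96 + 7.31*i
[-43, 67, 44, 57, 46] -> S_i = Random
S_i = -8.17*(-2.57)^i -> [-8.17, 21.0, -53.96, 138.68, -356.41]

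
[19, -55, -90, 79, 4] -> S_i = Random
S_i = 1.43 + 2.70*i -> [1.43, 4.13, 6.83, 9.53, 12.23]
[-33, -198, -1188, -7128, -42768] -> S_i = -33*6^i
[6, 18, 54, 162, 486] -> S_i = 6*3^i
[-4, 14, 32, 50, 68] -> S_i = -4 + 18*i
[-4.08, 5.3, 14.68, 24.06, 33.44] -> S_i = -4.08 + 9.38*i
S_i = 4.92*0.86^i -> [4.92, 4.23, 3.64, 3.13, 2.69]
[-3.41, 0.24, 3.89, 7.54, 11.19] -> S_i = -3.41 + 3.65*i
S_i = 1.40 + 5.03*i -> [1.4, 6.43, 11.46, 16.49, 21.52]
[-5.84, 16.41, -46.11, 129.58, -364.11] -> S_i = -5.84*(-2.81)^i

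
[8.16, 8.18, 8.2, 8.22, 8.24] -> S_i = 8.16 + 0.02*i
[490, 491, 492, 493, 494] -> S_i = 490 + 1*i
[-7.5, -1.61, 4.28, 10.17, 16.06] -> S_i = -7.50 + 5.89*i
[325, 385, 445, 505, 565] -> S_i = 325 + 60*i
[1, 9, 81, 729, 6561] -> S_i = 1*9^i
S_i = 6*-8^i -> [6, -48, 384, -3072, 24576]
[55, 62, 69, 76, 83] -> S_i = 55 + 7*i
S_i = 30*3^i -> [30, 90, 270, 810, 2430]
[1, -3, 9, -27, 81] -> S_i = 1*-3^i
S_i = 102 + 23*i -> [102, 125, 148, 171, 194]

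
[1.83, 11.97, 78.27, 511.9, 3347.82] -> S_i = 1.83*6.54^i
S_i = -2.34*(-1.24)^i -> [-2.34, 2.9, -3.6, 4.46, -5.53]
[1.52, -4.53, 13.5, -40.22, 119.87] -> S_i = 1.52*(-2.98)^i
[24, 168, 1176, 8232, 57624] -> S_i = 24*7^i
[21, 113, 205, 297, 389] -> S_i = 21 + 92*i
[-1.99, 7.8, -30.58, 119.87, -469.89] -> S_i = -1.99*(-3.92)^i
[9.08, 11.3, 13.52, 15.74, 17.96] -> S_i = 9.08 + 2.22*i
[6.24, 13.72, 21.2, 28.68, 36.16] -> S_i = 6.24 + 7.48*i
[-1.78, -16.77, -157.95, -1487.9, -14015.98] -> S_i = -1.78*9.42^i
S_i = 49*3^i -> [49, 147, 441, 1323, 3969]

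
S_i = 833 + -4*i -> [833, 829, 825, 821, 817]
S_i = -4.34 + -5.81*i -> [-4.34, -10.15, -15.96, -21.77, -27.58]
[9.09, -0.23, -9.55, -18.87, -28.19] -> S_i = 9.09 + -9.32*i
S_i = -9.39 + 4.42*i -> [-9.39, -4.97, -0.55, 3.87, 8.29]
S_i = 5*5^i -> [5, 25, 125, 625, 3125]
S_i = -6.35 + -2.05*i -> [-6.35, -8.4, -10.45, -12.5, -14.55]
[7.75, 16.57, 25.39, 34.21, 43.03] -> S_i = 7.75 + 8.82*i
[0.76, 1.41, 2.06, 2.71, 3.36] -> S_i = 0.76 + 0.65*i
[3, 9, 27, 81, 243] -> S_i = 3*3^i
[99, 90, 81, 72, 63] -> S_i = 99 + -9*i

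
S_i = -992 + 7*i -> [-992, -985, -978, -971, -964]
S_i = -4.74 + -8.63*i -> [-4.74, -13.37, -22.0, -30.63, -39.26]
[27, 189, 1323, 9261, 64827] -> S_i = 27*7^i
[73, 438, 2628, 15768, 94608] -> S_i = 73*6^i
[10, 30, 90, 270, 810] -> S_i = 10*3^i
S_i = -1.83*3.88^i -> [-1.83, -7.1, -27.55, -106.89, -414.74]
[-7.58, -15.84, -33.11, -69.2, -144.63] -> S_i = -7.58*2.09^i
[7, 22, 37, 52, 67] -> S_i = 7 + 15*i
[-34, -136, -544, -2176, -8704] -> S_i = -34*4^i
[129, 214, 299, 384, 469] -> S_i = 129 + 85*i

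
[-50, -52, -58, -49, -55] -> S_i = Random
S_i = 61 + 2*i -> [61, 63, 65, 67, 69]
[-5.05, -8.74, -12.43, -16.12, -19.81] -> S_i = -5.05 + -3.69*i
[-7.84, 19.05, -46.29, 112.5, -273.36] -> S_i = -7.84*(-2.43)^i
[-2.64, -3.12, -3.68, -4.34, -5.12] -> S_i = -2.64*1.18^i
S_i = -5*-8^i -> [-5, 40, -320, 2560, -20480]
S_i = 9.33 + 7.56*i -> [9.33, 16.89, 24.45, 32.01, 39.57]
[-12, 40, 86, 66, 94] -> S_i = Random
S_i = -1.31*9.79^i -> [-1.31, -12.82, -125.56, -1229.19, -12033.78]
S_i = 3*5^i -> [3, 15, 75, 375, 1875]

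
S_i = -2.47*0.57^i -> [-2.47, -1.41, -0.8, -0.46, -0.26]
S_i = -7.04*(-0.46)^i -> [-7.04, 3.24, -1.49, 0.69, -0.32]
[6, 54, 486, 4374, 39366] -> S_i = 6*9^i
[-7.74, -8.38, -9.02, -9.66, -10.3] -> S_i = -7.74 + -0.64*i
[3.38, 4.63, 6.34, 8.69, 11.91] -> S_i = 3.38*1.37^i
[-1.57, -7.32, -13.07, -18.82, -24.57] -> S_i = -1.57 + -5.75*i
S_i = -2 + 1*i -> [-2, -1, 0, 1, 2]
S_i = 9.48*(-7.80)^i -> [9.48, -73.94, 576.76, -4498.75, 35090.27]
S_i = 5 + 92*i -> [5, 97, 189, 281, 373]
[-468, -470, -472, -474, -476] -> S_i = -468 + -2*i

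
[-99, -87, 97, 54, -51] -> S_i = Random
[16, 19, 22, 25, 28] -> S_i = 16 + 3*i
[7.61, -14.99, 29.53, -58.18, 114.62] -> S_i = 7.61*(-1.97)^i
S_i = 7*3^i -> [7, 21, 63, 189, 567]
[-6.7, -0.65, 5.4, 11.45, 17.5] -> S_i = -6.70 + 6.05*i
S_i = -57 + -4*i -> [-57, -61, -65, -69, -73]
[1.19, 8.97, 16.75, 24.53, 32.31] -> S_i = 1.19 + 7.78*i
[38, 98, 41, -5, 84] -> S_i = Random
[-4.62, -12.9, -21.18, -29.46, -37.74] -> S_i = -4.62 + -8.28*i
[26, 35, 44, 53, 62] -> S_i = 26 + 9*i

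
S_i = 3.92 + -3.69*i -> [3.92, 0.23, -3.46, -7.15, -10.84]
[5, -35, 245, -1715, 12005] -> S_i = 5*-7^i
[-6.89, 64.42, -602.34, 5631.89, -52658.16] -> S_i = -6.89*(-9.35)^i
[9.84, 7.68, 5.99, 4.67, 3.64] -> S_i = 9.84*0.78^i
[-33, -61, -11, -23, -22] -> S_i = Random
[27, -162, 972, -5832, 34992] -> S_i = 27*-6^i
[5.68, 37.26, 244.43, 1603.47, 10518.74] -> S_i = 5.68*6.56^i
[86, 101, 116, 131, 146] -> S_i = 86 + 15*i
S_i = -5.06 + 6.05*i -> [-5.06, 0.99, 7.04, 13.09, 19.14]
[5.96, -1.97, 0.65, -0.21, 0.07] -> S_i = 5.96*(-0.33)^i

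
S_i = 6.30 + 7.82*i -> [6.3, 14.12, 21.94, 29.76, 37.58]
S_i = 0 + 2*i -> [0, 2, 4, 6, 8]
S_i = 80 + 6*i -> [80, 86, 92, 98, 104]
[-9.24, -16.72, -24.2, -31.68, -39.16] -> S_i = -9.24 + -7.48*i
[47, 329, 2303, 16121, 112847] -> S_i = 47*7^i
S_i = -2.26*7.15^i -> [-2.26, -16.16, -115.54, -826.09, -5906.53]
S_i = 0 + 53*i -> [0, 53, 106, 159, 212]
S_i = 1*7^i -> [1, 7, 49, 343, 2401]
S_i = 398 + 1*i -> [398, 399, 400, 401, 402]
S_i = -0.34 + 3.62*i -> [-0.34, 3.28, 6.9, 10.52, 14.14]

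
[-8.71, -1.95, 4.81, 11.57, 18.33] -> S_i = -8.71 + 6.76*i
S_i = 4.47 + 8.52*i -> [4.47, 12.99, 21.51, 30.03, 38.55]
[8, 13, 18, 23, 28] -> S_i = 8 + 5*i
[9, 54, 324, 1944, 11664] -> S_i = 9*6^i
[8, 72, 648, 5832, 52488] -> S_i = 8*9^i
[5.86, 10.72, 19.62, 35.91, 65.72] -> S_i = 5.86*1.83^i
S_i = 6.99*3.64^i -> [6.99, 25.44, 92.61, 337.12, 1227.11]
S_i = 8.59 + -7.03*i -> [8.59, 1.56, -5.47, -12.5, -19.53]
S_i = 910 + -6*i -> [910, 904, 898, 892, 886]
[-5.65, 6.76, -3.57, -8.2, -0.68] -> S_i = Random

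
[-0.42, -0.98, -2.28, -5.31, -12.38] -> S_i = -0.42*2.33^i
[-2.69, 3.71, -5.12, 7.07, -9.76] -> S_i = -2.69*(-1.38)^i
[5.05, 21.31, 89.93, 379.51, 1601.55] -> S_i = 5.05*4.22^i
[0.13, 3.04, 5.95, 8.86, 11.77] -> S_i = 0.13 + 2.91*i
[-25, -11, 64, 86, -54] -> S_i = Random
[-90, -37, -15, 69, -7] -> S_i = Random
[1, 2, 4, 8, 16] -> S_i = 1*2^i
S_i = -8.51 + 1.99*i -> [-8.51, -6.52, -4.53, -2.54, -0.55]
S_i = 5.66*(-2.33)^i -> [5.66, -13.19, 30.73, -71.6, 166.82]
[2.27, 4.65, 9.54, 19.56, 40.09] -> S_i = 2.27*2.05^i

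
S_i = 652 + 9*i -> [652, 661, 670, 679, 688]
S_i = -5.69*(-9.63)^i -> [-5.69, 54.79, -527.67, 5081.49, -48934.75]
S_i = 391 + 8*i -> [391, 399, 407, 415, 423]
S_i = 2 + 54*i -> [2, 56, 110, 164, 218]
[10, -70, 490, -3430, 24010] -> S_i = 10*-7^i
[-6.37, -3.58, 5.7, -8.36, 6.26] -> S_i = Random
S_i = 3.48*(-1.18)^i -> [3.48, -4.11, 4.85, -5.72, 6.75]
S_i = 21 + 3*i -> [21, 24, 27, 30, 33]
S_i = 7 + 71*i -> [7, 78, 149, 220, 291]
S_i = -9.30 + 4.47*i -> [-9.3, -4.83, -0.36, 4.11, 8.58]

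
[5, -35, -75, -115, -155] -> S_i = 5 + -40*i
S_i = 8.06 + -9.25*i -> [8.06, -1.19, -10.44, -19.69, -28.94]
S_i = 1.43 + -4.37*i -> [1.43, -2.94, -7.31, -11.68, -16.05]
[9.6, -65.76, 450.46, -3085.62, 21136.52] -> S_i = 9.60*(-6.85)^i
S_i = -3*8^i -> [-3, -24, -192, -1536, -12288]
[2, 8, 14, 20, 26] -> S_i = 2 + 6*i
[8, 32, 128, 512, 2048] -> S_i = 8*4^i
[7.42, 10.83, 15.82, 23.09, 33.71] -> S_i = 7.42*1.46^i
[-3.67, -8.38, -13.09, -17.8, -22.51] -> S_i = -3.67 + -4.71*i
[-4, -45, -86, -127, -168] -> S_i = -4 + -41*i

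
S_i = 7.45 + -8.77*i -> [7.45, -1.32, -10.09, -18.86, -27.63]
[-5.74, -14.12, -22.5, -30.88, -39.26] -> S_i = -5.74 + -8.38*i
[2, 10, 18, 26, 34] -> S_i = 2 + 8*i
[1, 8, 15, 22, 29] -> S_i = 1 + 7*i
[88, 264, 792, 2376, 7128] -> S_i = 88*3^i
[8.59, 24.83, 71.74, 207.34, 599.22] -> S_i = 8.59*2.89^i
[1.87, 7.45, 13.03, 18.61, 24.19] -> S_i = 1.87 + 5.58*i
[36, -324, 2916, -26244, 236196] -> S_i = 36*-9^i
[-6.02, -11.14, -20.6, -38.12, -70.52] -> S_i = -6.02*1.85^i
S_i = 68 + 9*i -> [68, 77, 86, 95, 104]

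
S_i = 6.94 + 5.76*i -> [6.94, 12.7, 18.46, 24.22, 29.98]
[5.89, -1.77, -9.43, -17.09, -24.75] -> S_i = 5.89 + -7.66*i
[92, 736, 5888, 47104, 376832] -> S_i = 92*8^i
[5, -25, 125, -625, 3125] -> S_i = 5*-5^i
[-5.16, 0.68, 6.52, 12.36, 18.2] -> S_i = -5.16 + 5.84*i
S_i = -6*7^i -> [-6, -42, -294, -2058, -14406]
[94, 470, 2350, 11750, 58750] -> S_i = 94*5^i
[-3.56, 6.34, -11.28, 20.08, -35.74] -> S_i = -3.56*(-1.78)^i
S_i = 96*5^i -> [96, 480, 2400, 12000, 60000]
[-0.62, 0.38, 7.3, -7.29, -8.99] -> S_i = Random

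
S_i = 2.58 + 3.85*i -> [2.58, 6.43, 10.28, 14.13, 17.98]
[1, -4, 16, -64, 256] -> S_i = 1*-4^i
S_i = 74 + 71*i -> [74, 145, 216, 287, 358]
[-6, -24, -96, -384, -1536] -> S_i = -6*4^i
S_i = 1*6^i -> [1, 6, 36, 216, 1296]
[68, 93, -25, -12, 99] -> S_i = Random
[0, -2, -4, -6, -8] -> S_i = 0 + -2*i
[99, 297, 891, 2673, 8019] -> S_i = 99*3^i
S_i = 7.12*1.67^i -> [7.12, 11.89, 19.86, 33.16, 55.38]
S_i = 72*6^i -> [72, 432, 2592, 15552, 93312]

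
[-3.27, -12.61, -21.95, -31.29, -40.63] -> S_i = -3.27 + -9.34*i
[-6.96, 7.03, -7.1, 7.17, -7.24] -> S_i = -6.96*(-1.01)^i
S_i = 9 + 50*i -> [9, 59, 109, 159, 209]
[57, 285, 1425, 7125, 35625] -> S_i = 57*5^i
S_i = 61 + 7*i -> [61, 68, 75, 82, 89]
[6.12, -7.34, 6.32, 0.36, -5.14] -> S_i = Random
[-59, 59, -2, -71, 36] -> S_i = Random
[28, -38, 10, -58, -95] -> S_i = Random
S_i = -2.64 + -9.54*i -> [-2.64, -12.18, -21.72, -31.26, -40.8]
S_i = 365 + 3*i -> [365, 368, 371, 374, 377]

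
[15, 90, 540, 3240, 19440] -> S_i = 15*6^i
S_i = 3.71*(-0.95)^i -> [3.71, -3.52, 3.35, -3.18, 3.02]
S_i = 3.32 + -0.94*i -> [3.32, 2.38, 1.44, 0.5, -0.44]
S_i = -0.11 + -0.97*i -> [-0.11, -1.08, -2.05, -3.02, -3.99]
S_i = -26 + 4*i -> [-26, -22, -18, -14, -10]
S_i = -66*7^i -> [-66, -462, -3234, -22638, -158466]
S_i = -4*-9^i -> [-4, 36, -324, 2916, -26244]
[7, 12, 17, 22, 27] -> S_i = 7 + 5*i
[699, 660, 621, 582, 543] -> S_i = 699 + -39*i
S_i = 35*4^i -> [35, 140, 560, 2240, 8960]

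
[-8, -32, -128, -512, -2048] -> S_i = -8*4^i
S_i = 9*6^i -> [9, 54, 324, 1944, 11664]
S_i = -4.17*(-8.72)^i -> [-4.17, 36.36, -317.08, 2764.94, -24110.27]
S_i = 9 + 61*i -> [9, 70, 131, 192, 253]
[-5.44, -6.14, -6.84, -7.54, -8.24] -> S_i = -5.44 + -0.70*i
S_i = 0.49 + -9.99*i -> [0.49, -9.5, -19.49, -29.48, -39.47]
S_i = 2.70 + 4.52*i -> [2.7, 7.22, 11.74, 16.26, 20.78]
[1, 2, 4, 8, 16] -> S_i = 1*2^i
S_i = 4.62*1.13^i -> [4.62, 5.22, 5.9, 6.67, 7.53]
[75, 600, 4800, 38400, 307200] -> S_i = 75*8^i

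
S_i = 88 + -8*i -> [88, 80, 72, 64, 56]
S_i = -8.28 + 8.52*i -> [-8.28, 0.24, 8.76, 17.28, 25.8]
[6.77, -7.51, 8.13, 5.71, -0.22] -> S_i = Random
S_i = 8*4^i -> [8, 32, 128, 512, 2048]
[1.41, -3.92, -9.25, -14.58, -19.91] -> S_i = 1.41 + -5.33*i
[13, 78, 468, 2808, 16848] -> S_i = 13*6^i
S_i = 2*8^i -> [2, 16, 128, 1024, 8192]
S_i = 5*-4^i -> [5, -20, 80, -320, 1280]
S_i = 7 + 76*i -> [7, 83, 159, 235, 311]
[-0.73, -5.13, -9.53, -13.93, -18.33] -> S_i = -0.73 + -4.40*i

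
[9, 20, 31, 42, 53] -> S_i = 9 + 11*i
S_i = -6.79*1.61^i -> [-6.79, -10.93, -17.6, -28.34, -45.62]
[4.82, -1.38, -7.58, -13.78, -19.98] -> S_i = 4.82 + -6.20*i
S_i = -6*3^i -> [-6, -18, -54, -162, -486]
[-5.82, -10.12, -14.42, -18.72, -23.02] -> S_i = -5.82 + -4.30*i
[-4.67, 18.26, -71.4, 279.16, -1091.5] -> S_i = -4.67*(-3.91)^i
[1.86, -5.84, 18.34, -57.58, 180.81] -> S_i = 1.86*(-3.14)^i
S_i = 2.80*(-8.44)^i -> [2.8, -23.63, 199.45, -1683.39, 14207.83]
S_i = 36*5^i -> [36, 180, 900, 4500, 22500]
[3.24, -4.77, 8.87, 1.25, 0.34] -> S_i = Random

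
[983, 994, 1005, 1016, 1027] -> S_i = 983 + 11*i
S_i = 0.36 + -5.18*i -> [0.36, -4.82, -10.0, -15.18, -20.36]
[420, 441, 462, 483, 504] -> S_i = 420 + 21*i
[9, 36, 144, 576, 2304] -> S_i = 9*4^i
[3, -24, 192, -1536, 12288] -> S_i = 3*-8^i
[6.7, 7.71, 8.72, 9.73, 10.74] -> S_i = 6.70 + 1.01*i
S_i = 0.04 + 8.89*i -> [0.04, 8.93, 17.82, 26.71, 35.6]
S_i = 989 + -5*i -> [989, 984, 979, 974, 969]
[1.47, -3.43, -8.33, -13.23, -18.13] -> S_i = 1.47 + -4.90*i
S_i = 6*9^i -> [6, 54, 486, 4374, 39366]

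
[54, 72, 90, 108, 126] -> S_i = 54 + 18*i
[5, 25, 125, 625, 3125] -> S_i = 5*5^i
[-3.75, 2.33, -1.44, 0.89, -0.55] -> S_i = -3.75*(-0.62)^i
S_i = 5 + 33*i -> [5, 38, 71, 104, 137]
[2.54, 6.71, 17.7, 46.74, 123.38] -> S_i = 2.54*2.64^i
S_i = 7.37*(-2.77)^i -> [7.37, -20.41, 56.55, -156.64, 433.9]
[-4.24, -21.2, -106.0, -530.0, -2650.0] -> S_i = -4.24*5.00^i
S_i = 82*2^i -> [82, 164, 328, 656, 1312]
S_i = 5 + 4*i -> [5, 9, 13, 17, 21]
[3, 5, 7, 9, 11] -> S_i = 3 + 2*i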